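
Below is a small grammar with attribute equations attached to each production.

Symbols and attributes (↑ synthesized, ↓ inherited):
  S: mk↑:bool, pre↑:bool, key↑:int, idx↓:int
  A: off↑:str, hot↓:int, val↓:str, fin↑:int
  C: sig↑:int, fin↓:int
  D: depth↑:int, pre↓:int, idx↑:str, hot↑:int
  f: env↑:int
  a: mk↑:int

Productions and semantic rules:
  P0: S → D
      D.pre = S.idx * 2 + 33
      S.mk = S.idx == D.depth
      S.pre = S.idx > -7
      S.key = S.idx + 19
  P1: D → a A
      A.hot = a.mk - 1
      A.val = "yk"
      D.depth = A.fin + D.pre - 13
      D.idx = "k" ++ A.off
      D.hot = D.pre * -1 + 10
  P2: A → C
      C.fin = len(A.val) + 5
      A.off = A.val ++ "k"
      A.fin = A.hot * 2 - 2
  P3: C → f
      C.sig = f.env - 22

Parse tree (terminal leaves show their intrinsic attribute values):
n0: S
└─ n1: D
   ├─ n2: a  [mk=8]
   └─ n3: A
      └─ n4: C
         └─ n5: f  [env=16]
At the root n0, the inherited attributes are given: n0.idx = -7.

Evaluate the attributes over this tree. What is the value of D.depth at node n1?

1. n0.idx = -7  [given at root]
2. n1.pre = 19  [S.idx * 2 + 33]
3. n2.mk = 8  [terminal]
4. n3.hot = 7  [a.mk - 1]
5. n3.val = "yk"  ["yk"]
6. n4.fin = 7  [len(A.val) + 5]
7. n5.env = 16  [terminal]
8. n4.sig = -6  [f.env - 22]
9. n3.off = "ykk"  [A.val ++ "k"]
10. n3.fin = 12  [A.hot * 2 - 2]
11. n1.depth = 18  [A.fin + D.pre - 13]
12. n1.idx = "kykk"  ["k" ++ A.off]
13. n1.hot = -9  [D.pre * -1 + 10]
14. n0.mk = false  [S.idx == D.depth]
15. n0.pre = false  [S.idx > -7]
16. n0.key = 12  [S.idx + 19]

18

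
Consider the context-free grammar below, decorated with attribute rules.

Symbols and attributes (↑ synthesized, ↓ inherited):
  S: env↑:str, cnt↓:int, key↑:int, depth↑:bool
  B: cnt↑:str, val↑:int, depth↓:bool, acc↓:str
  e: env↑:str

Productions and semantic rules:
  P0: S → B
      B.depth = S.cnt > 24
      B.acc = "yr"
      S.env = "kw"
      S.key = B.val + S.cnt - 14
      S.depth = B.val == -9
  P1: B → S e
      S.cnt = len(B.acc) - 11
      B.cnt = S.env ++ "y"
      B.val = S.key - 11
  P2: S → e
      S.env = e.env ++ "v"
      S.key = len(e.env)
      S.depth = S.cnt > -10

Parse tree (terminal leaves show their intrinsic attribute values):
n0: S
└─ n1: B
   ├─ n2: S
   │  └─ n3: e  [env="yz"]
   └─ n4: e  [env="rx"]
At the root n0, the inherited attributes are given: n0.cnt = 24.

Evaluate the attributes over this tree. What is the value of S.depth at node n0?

1. n0.cnt = 24  [given at root]
2. n1.depth = false  [S.cnt > 24]
3. n1.acc = "yr"  ["yr"]
4. n2.cnt = -9  [len(B.acc) - 11]
5. n3.env = "yz"  [terminal]
6. n2.env = "yzv"  [e.env ++ "v"]
7. n2.key = 2  [len(e.env)]
8. n2.depth = true  [S.cnt > -10]
9. n4.env = "rx"  [terminal]
10. n1.cnt = "yzvy"  [S.env ++ "y"]
11. n1.val = -9  [S.key - 11]
12. n0.env = "kw"  ["kw"]
13. n0.key = 1  [B.val + S.cnt - 14]
14. n0.depth = true  [B.val == -9]

true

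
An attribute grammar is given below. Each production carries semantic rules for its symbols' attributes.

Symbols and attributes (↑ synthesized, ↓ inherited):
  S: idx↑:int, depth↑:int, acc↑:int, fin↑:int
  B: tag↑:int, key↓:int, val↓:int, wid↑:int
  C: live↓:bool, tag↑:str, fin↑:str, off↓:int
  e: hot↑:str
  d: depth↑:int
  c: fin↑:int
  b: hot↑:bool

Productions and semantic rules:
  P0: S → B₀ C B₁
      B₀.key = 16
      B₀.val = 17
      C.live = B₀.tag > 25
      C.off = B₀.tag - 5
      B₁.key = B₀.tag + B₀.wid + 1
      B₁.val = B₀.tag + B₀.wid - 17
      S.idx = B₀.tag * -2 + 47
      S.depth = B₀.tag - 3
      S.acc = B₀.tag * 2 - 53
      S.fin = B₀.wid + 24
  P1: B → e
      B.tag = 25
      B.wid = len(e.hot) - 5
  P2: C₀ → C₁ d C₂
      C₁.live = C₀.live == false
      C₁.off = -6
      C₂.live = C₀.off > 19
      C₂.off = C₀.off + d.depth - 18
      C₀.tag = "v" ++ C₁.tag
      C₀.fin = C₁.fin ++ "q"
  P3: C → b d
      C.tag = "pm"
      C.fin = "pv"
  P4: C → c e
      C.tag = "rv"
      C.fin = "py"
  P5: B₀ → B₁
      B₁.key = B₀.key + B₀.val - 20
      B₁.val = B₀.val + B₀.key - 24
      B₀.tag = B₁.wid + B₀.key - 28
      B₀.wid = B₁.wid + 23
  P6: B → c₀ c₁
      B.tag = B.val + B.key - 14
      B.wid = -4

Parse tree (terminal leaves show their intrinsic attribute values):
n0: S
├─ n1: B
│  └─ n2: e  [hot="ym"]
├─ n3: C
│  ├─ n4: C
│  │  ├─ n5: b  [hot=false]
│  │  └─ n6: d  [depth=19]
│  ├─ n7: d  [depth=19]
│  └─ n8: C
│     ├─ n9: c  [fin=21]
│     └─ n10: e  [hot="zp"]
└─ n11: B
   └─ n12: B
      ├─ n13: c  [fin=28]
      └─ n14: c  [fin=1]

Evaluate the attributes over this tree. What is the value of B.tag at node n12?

-2

1. n1.key = 16  [16]
2. n1.val = 17  [17]
3. n2.hot = "ym"  [terminal]
4. n1.tag = 25  [25]
5. n1.wid = -3  [len(e.hot) - 5]
6. n3.live = false  [B₀.tag > 25]
7. n3.off = 20  [B₀.tag - 5]
8. n4.live = true  [C₀.live == false]
9. n4.off = -6  [-6]
10. n5.hot = false  [terminal]
11. n6.depth = 19  [terminal]
12. n4.tag = "pm"  ["pm"]
13. n4.fin = "pv"  ["pv"]
14. n7.depth = 19  [terminal]
15. n8.live = true  [C₀.off > 19]
16. n8.off = 21  [C₀.off + d.depth - 18]
17. n9.fin = 21  [terminal]
18. n10.hot = "zp"  [terminal]
19. n8.tag = "rv"  ["rv"]
20. n8.fin = "py"  ["py"]
21. n3.tag = "vpm"  ["v" ++ C₁.tag]
22. n3.fin = "pvq"  [C₁.fin ++ "q"]
23. n11.key = 23  [B₀.tag + B₀.wid + 1]
24. n11.val = 5  [B₀.tag + B₀.wid - 17]
25. n12.key = 8  [B₀.key + B₀.val - 20]
26. n12.val = 4  [B₀.val + B₀.key - 24]
27. n13.fin = 28  [terminal]
28. n14.fin = 1  [terminal]
29. n12.tag = -2  [B.val + B.key - 14]
30. n12.wid = -4  [-4]
31. n11.tag = -9  [B₁.wid + B₀.key - 28]
32. n11.wid = 19  [B₁.wid + 23]
33. n0.idx = -3  [B₀.tag * -2 + 47]
34. n0.depth = 22  [B₀.tag - 3]
35. n0.acc = -3  [B₀.tag * 2 - 53]
36. n0.fin = 21  [B₀.wid + 24]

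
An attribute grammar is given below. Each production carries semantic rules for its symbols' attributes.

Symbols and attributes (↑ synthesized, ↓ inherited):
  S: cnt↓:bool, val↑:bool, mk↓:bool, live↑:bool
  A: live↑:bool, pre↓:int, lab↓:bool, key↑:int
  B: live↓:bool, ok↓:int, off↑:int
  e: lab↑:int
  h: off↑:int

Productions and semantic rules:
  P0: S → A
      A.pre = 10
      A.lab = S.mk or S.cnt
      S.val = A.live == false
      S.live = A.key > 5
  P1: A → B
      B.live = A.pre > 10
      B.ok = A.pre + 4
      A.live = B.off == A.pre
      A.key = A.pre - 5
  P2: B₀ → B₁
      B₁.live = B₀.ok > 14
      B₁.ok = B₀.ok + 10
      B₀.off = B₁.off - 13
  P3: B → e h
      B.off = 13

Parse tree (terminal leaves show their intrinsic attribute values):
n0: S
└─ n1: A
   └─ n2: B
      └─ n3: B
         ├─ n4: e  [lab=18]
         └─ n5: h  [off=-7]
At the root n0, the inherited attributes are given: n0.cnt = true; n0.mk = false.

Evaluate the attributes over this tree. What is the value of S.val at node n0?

true

1. n0.cnt = true  [given at root]
2. n0.mk = false  [given at root]
3. n1.pre = 10  [10]
4. n1.lab = true  [S.mk or S.cnt]
5. n2.live = false  [A.pre > 10]
6. n2.ok = 14  [A.pre + 4]
7. n3.live = false  [B₀.ok > 14]
8. n3.ok = 24  [B₀.ok + 10]
9. n4.lab = 18  [terminal]
10. n5.off = -7  [terminal]
11. n3.off = 13  [13]
12. n2.off = 0  [B₁.off - 13]
13. n1.live = false  [B.off == A.pre]
14. n1.key = 5  [A.pre - 5]
15. n0.val = true  [A.live == false]
16. n0.live = false  [A.key > 5]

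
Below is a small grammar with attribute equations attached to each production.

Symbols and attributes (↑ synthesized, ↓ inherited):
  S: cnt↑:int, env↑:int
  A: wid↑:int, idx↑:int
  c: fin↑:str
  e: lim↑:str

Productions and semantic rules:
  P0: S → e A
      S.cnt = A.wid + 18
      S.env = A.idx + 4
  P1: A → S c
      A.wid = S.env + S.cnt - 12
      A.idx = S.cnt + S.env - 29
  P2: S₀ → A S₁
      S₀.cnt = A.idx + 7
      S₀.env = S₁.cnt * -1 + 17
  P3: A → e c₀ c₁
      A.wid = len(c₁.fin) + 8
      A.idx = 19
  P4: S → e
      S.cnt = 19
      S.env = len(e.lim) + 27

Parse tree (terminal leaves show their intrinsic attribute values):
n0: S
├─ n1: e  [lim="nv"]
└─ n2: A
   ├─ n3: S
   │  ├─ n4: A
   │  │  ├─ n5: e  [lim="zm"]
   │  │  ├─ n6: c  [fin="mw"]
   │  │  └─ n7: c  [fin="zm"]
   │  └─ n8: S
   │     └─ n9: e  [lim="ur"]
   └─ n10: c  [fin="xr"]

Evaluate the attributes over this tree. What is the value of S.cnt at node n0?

1. n1.lim = "nv"  [terminal]
2. n5.lim = "zm"  [terminal]
3. n6.fin = "mw"  [terminal]
4. n7.fin = "zm"  [terminal]
5. n4.wid = 10  [len(c₁.fin) + 8]
6. n4.idx = 19  [19]
7. n9.lim = "ur"  [terminal]
8. n8.cnt = 19  [19]
9. n8.env = 29  [len(e.lim) + 27]
10. n3.cnt = 26  [A.idx + 7]
11. n3.env = -2  [S₁.cnt * -1 + 17]
12. n10.fin = "xr"  [terminal]
13. n2.wid = 12  [S.env + S.cnt - 12]
14. n2.idx = -5  [S.cnt + S.env - 29]
15. n0.cnt = 30  [A.wid + 18]
16. n0.env = -1  [A.idx + 4]

30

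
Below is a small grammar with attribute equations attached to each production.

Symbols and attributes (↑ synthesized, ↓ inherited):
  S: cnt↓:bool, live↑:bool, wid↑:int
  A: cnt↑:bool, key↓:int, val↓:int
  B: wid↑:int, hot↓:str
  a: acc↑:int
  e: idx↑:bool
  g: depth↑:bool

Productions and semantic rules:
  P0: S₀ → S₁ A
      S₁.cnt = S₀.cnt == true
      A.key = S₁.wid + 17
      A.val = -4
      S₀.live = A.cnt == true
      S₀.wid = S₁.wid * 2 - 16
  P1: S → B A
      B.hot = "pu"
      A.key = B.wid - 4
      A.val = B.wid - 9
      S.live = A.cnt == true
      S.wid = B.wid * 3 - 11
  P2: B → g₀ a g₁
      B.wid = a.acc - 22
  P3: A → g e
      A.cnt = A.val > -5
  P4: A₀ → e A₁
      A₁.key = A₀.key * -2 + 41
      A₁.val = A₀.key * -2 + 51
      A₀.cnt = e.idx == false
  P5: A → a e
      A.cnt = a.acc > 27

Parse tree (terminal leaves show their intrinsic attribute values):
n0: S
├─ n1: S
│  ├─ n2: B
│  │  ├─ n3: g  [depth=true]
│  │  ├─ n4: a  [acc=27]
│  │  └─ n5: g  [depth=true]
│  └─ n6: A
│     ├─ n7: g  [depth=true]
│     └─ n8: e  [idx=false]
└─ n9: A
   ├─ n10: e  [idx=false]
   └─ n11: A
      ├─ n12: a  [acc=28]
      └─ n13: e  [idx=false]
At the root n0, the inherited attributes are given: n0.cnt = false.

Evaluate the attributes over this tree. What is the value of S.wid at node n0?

-8

1. n0.cnt = false  [given at root]
2. n1.cnt = false  [S₀.cnt == true]
3. n2.hot = "pu"  ["pu"]
4. n3.depth = true  [terminal]
5. n4.acc = 27  [terminal]
6. n5.depth = true  [terminal]
7. n2.wid = 5  [a.acc - 22]
8. n6.key = 1  [B.wid - 4]
9. n6.val = -4  [B.wid - 9]
10. n7.depth = true  [terminal]
11. n8.idx = false  [terminal]
12. n6.cnt = true  [A.val > -5]
13. n1.live = true  [A.cnt == true]
14. n1.wid = 4  [B.wid * 3 - 11]
15. n9.key = 21  [S₁.wid + 17]
16. n9.val = -4  [-4]
17. n10.idx = false  [terminal]
18. n11.key = -1  [A₀.key * -2 + 41]
19. n11.val = 9  [A₀.key * -2 + 51]
20. n12.acc = 28  [terminal]
21. n13.idx = false  [terminal]
22. n11.cnt = true  [a.acc > 27]
23. n9.cnt = true  [e.idx == false]
24. n0.live = true  [A.cnt == true]
25. n0.wid = -8  [S₁.wid * 2 - 16]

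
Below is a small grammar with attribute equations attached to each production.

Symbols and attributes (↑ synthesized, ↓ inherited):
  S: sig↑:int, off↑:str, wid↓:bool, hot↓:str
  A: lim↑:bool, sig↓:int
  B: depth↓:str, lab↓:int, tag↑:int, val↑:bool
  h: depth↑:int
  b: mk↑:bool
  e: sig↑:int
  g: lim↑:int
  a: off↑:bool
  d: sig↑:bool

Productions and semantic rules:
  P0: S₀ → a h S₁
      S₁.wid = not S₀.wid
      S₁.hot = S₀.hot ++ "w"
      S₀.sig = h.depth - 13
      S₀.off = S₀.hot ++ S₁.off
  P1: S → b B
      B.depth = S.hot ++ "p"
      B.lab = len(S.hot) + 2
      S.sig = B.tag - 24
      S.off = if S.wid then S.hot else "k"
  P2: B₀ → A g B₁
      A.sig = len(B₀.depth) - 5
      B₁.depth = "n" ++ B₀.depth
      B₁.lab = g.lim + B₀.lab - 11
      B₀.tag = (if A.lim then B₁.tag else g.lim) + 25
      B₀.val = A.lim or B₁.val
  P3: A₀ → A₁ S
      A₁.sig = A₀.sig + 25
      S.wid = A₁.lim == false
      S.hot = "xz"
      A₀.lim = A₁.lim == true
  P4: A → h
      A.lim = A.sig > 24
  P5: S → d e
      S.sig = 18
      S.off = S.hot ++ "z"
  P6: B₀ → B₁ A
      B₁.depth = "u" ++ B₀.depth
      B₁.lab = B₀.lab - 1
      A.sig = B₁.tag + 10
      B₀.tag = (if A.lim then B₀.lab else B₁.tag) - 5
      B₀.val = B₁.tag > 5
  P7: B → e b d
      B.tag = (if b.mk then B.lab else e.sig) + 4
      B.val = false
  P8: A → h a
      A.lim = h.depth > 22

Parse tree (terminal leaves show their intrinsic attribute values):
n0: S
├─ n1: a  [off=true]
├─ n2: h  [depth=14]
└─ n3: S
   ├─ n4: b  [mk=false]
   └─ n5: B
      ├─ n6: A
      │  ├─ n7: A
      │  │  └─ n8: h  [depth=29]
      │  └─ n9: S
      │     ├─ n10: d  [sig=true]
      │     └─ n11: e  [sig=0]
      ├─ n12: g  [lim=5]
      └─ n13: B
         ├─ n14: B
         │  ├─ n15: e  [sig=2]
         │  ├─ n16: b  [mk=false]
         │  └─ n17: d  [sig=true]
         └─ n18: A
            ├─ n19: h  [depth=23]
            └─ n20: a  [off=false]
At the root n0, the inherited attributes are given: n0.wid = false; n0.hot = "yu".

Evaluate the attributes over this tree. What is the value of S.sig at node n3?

1. n0.wid = false  [given at root]
2. n0.hot = "yu"  [given at root]
3. n1.off = true  [terminal]
4. n2.depth = 14  [terminal]
5. n3.wid = true  [not S₀.wid]
6. n3.hot = "yuw"  [S₀.hot ++ "w"]
7. n4.mk = false  [terminal]
8. n5.depth = "yuwp"  [S.hot ++ "p"]
9. n5.lab = 5  [len(S.hot) + 2]
10. n6.sig = -1  [len(B₀.depth) - 5]
11. n7.sig = 24  [A₀.sig + 25]
12. n8.depth = 29  [terminal]
13. n7.lim = false  [A.sig > 24]
14. n9.wid = true  [A₁.lim == false]
15. n9.hot = "xz"  ["xz"]
16. n10.sig = true  [terminal]
17. n11.sig = 0  [terminal]
18. n9.sig = 18  [18]
19. n9.off = "xzz"  [S.hot ++ "z"]
20. n6.lim = false  [A₁.lim == true]
21. n12.lim = 5  [terminal]
22. n13.depth = "nyuwp"  ["n" ++ B₀.depth]
23. n13.lab = -1  [g.lim + B₀.lab - 11]
24. n14.depth = "unyuwp"  ["u" ++ B₀.depth]
25. n14.lab = -2  [B₀.lab - 1]
26. n15.sig = 2  [terminal]
27. n16.mk = false  [terminal]
28. n17.sig = true  [terminal]
29. n14.tag = 6  [(if b.mk then B.lab else e.sig) + 4]
30. n14.val = false  [false]
31. n18.sig = 16  [B₁.tag + 10]
32. n19.depth = 23  [terminal]
33. n20.off = false  [terminal]
34. n18.lim = true  [h.depth > 22]
35. n13.tag = -6  [(if A.lim then B₀.lab else B₁.tag) - 5]
36. n13.val = true  [B₁.tag > 5]
37. n5.tag = 30  [(if A.lim then B₁.tag else g.lim) + 25]
38. n5.val = true  [A.lim or B₁.val]
39. n3.sig = 6  [B.tag - 24]
40. n3.off = "yuw"  [if S.wid then S.hot else "k"]
41. n0.sig = 1  [h.depth - 13]
42. n0.off = "yuyuw"  [S₀.hot ++ S₁.off]

6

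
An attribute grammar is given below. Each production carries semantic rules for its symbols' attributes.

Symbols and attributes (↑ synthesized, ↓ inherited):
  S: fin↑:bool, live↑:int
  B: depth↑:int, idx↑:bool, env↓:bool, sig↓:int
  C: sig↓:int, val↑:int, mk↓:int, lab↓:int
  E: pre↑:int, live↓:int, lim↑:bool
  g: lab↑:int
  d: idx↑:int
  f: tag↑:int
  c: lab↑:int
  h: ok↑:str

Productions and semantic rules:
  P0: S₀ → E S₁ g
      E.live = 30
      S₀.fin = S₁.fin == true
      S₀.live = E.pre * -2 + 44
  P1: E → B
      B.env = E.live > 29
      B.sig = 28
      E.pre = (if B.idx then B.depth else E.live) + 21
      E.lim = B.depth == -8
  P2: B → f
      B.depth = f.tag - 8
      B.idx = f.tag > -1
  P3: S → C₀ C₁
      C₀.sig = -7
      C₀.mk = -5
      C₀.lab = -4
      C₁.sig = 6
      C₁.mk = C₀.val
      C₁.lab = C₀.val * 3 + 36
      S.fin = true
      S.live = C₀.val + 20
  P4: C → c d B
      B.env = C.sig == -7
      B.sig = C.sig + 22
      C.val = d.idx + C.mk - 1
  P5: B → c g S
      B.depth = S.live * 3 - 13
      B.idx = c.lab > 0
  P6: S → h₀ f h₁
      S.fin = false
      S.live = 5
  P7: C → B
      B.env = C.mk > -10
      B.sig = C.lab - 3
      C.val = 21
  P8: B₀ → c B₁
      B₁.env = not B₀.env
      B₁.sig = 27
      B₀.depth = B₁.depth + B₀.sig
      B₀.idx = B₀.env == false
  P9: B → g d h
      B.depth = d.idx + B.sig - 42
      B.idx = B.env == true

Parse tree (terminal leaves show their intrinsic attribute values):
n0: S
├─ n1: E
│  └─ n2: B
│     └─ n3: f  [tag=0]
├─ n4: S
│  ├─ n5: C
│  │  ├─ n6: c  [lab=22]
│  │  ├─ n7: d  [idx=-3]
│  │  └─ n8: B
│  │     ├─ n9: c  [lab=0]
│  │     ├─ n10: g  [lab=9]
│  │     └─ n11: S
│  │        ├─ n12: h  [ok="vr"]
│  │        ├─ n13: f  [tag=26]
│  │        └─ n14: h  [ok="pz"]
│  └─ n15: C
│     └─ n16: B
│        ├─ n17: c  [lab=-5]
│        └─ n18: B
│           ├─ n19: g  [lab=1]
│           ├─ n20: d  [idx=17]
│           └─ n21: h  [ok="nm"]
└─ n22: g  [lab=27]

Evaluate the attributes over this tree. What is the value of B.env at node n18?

false

1. n1.live = 30  [30]
2. n2.env = true  [E.live > 29]
3. n2.sig = 28  [28]
4. n3.tag = 0  [terminal]
5. n2.depth = -8  [f.tag - 8]
6. n2.idx = true  [f.tag > -1]
7. n1.pre = 13  [(if B.idx then B.depth else E.live) + 21]
8. n1.lim = true  [B.depth == -8]
9. n5.sig = -7  [-7]
10. n5.mk = -5  [-5]
11. n5.lab = -4  [-4]
12. n6.lab = 22  [terminal]
13. n7.idx = -3  [terminal]
14. n8.env = true  [C.sig == -7]
15. n8.sig = 15  [C.sig + 22]
16. n9.lab = 0  [terminal]
17. n10.lab = 9  [terminal]
18. n12.ok = "vr"  [terminal]
19. n13.tag = 26  [terminal]
20. n14.ok = "pz"  [terminal]
21. n11.fin = false  [false]
22. n11.live = 5  [5]
23. n8.depth = 2  [S.live * 3 - 13]
24. n8.idx = false  [c.lab > 0]
25. n5.val = -9  [d.idx + C.mk - 1]
26. n15.sig = 6  [6]
27. n15.mk = -9  [C₀.val]
28. n15.lab = 9  [C₀.val * 3 + 36]
29. n16.env = true  [C.mk > -10]
30. n16.sig = 6  [C.lab - 3]
31. n17.lab = -5  [terminal]
32. n18.env = false  [not B₀.env]
33. n18.sig = 27  [27]
34. n19.lab = 1  [terminal]
35. n20.idx = 17  [terminal]
36. n21.ok = "nm"  [terminal]
37. n18.depth = 2  [d.idx + B.sig - 42]
38. n18.idx = false  [B.env == true]
39. n16.depth = 8  [B₁.depth + B₀.sig]
40. n16.idx = false  [B₀.env == false]
41. n15.val = 21  [21]
42. n4.fin = true  [true]
43. n4.live = 11  [C₀.val + 20]
44. n22.lab = 27  [terminal]
45. n0.fin = true  [S₁.fin == true]
46. n0.live = 18  [E.pre * -2 + 44]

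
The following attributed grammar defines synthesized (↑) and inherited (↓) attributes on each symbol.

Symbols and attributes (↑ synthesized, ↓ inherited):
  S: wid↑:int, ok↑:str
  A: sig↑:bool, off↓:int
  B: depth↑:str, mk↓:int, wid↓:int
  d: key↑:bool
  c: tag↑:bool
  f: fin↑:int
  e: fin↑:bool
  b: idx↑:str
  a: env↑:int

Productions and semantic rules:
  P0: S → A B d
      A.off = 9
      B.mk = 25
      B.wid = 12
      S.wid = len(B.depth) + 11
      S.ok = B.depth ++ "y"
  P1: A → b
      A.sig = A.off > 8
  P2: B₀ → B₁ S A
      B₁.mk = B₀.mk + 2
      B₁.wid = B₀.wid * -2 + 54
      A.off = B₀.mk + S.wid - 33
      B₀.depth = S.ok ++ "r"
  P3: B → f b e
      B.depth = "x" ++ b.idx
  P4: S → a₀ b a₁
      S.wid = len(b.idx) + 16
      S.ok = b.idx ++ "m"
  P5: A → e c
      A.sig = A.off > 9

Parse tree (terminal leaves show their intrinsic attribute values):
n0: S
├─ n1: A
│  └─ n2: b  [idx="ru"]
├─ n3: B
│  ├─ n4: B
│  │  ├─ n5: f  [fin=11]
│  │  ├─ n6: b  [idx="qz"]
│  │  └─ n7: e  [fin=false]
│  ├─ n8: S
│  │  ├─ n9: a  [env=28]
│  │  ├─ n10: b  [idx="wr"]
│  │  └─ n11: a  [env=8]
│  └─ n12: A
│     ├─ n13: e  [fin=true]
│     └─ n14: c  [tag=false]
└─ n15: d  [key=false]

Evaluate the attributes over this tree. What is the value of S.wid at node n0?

1. n1.off = 9  [9]
2. n2.idx = "ru"  [terminal]
3. n1.sig = true  [A.off > 8]
4. n3.mk = 25  [25]
5. n3.wid = 12  [12]
6. n4.mk = 27  [B₀.mk + 2]
7. n4.wid = 30  [B₀.wid * -2 + 54]
8. n5.fin = 11  [terminal]
9. n6.idx = "qz"  [terminal]
10. n7.fin = false  [terminal]
11. n4.depth = "xqz"  ["x" ++ b.idx]
12. n9.env = 28  [terminal]
13. n10.idx = "wr"  [terminal]
14. n11.env = 8  [terminal]
15. n8.wid = 18  [len(b.idx) + 16]
16. n8.ok = "wrm"  [b.idx ++ "m"]
17. n12.off = 10  [B₀.mk + S.wid - 33]
18. n13.fin = true  [terminal]
19. n14.tag = false  [terminal]
20. n12.sig = true  [A.off > 9]
21. n3.depth = "wrmr"  [S.ok ++ "r"]
22. n15.key = false  [terminal]
23. n0.wid = 15  [len(B.depth) + 11]
24. n0.ok = "wrmry"  [B.depth ++ "y"]

15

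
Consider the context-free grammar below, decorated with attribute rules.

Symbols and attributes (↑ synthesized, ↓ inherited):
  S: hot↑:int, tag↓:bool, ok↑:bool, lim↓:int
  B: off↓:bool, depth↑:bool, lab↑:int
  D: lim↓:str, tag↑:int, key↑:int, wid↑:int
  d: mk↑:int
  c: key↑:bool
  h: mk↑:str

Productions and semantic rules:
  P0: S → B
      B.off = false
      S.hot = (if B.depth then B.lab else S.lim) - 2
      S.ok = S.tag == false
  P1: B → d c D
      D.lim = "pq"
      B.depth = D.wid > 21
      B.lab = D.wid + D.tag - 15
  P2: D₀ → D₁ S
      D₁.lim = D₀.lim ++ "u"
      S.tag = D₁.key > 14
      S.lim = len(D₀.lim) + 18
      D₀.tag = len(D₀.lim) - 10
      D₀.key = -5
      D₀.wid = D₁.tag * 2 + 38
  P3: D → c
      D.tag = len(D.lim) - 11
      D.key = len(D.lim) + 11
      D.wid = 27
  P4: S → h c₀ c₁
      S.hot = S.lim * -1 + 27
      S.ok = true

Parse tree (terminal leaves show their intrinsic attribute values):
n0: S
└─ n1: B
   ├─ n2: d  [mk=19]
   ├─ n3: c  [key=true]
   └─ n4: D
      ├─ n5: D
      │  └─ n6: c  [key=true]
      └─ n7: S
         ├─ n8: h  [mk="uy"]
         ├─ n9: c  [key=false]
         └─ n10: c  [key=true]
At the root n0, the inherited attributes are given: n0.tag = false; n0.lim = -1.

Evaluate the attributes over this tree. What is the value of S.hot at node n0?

1. n0.tag = false  [given at root]
2. n0.lim = -1  [given at root]
3. n1.off = false  [false]
4. n2.mk = 19  [terminal]
5. n3.key = true  [terminal]
6. n4.lim = "pq"  ["pq"]
7. n5.lim = "pqu"  [D₀.lim ++ "u"]
8. n6.key = true  [terminal]
9. n5.tag = -8  [len(D.lim) - 11]
10. n5.key = 14  [len(D.lim) + 11]
11. n5.wid = 27  [27]
12. n7.tag = false  [D₁.key > 14]
13. n7.lim = 20  [len(D₀.lim) + 18]
14. n8.mk = "uy"  [terminal]
15. n9.key = false  [terminal]
16. n10.key = true  [terminal]
17. n7.hot = 7  [S.lim * -1 + 27]
18. n7.ok = true  [true]
19. n4.tag = -8  [len(D₀.lim) - 10]
20. n4.key = -5  [-5]
21. n4.wid = 22  [D₁.tag * 2 + 38]
22. n1.depth = true  [D.wid > 21]
23. n1.lab = -1  [D.wid + D.tag - 15]
24. n0.hot = -3  [(if B.depth then B.lab else S.lim) - 2]
25. n0.ok = true  [S.tag == false]

-3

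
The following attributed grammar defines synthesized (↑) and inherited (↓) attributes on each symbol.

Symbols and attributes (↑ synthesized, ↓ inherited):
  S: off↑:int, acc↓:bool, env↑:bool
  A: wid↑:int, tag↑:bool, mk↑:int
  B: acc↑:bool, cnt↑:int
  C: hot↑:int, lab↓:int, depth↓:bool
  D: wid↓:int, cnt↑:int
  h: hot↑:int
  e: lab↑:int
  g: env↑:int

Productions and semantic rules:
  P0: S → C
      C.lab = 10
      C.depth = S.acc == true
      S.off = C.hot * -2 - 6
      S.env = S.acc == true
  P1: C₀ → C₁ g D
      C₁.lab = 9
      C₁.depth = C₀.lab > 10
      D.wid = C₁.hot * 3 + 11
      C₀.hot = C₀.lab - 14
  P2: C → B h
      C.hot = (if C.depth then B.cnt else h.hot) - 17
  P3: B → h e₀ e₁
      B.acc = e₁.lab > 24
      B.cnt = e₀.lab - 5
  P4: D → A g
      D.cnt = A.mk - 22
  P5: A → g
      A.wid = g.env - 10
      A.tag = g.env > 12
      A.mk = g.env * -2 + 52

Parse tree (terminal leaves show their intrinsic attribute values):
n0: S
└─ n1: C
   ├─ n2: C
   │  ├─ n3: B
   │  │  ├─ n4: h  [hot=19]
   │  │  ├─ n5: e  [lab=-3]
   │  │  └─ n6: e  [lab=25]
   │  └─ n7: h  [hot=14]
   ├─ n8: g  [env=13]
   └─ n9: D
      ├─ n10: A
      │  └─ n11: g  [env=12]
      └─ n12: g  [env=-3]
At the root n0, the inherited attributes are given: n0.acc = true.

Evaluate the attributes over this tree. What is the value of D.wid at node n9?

1. n0.acc = true  [given at root]
2. n1.lab = 10  [10]
3. n1.depth = true  [S.acc == true]
4. n2.lab = 9  [9]
5. n2.depth = false  [C₀.lab > 10]
6. n4.hot = 19  [terminal]
7. n5.lab = -3  [terminal]
8. n6.lab = 25  [terminal]
9. n3.acc = true  [e₁.lab > 24]
10. n3.cnt = -8  [e₀.lab - 5]
11. n7.hot = 14  [terminal]
12. n2.hot = -3  [(if C.depth then B.cnt else h.hot) - 17]
13. n8.env = 13  [terminal]
14. n9.wid = 2  [C₁.hot * 3 + 11]
15. n11.env = 12  [terminal]
16. n10.wid = 2  [g.env - 10]
17. n10.tag = false  [g.env > 12]
18. n10.mk = 28  [g.env * -2 + 52]
19. n12.env = -3  [terminal]
20. n9.cnt = 6  [A.mk - 22]
21. n1.hot = -4  [C₀.lab - 14]
22. n0.off = 2  [C.hot * -2 - 6]
23. n0.env = true  [S.acc == true]

2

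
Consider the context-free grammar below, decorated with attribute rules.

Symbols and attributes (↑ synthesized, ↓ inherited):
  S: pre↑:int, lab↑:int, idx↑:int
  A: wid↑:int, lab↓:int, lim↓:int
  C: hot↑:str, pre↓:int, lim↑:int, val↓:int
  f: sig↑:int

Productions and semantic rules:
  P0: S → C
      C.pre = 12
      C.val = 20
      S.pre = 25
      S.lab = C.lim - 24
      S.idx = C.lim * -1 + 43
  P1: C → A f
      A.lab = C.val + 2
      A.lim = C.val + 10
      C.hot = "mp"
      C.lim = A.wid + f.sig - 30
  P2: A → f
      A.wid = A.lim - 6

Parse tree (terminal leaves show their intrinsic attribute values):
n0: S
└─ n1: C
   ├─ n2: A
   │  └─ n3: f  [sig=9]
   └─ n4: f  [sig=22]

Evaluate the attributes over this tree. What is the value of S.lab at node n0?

-8

1. n1.pre = 12  [12]
2. n1.val = 20  [20]
3. n2.lab = 22  [C.val + 2]
4. n2.lim = 30  [C.val + 10]
5. n3.sig = 9  [terminal]
6. n2.wid = 24  [A.lim - 6]
7. n4.sig = 22  [terminal]
8. n1.hot = "mp"  ["mp"]
9. n1.lim = 16  [A.wid + f.sig - 30]
10. n0.pre = 25  [25]
11. n0.lab = -8  [C.lim - 24]
12. n0.idx = 27  [C.lim * -1 + 43]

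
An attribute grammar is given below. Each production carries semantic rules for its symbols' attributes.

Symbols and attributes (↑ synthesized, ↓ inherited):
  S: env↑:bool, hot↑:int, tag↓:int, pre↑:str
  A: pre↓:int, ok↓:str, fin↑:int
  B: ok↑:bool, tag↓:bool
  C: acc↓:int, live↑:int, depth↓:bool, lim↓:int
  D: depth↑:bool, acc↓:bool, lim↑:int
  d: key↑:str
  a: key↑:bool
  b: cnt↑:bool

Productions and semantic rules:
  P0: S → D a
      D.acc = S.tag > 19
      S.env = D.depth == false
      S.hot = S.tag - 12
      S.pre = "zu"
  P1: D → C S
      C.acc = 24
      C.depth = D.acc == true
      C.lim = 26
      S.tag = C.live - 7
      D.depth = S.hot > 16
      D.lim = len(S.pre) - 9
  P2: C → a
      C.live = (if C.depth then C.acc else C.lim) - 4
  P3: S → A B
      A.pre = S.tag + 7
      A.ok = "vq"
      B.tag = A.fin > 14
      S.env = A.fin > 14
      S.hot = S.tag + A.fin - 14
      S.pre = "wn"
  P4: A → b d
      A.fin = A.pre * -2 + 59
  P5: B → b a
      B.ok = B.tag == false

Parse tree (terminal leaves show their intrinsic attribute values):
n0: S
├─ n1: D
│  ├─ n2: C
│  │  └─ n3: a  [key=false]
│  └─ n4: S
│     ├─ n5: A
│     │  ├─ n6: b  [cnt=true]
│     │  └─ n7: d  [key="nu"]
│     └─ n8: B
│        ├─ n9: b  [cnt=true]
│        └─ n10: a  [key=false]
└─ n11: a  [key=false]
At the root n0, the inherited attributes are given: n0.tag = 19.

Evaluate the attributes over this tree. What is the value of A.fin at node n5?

1. n0.tag = 19  [given at root]
2. n1.acc = false  [S.tag > 19]
3. n2.acc = 24  [24]
4. n2.depth = false  [D.acc == true]
5. n2.lim = 26  [26]
6. n3.key = false  [terminal]
7. n2.live = 22  [(if C.depth then C.acc else C.lim) - 4]
8. n4.tag = 15  [C.live - 7]
9. n5.pre = 22  [S.tag + 7]
10. n5.ok = "vq"  ["vq"]
11. n6.cnt = true  [terminal]
12. n7.key = "nu"  [terminal]
13. n5.fin = 15  [A.pre * -2 + 59]
14. n8.tag = true  [A.fin > 14]
15. n9.cnt = true  [terminal]
16. n10.key = false  [terminal]
17. n8.ok = false  [B.tag == false]
18. n4.env = true  [A.fin > 14]
19. n4.hot = 16  [S.tag + A.fin - 14]
20. n4.pre = "wn"  ["wn"]
21. n1.depth = false  [S.hot > 16]
22. n1.lim = -7  [len(S.pre) - 9]
23. n11.key = false  [terminal]
24. n0.env = true  [D.depth == false]
25. n0.hot = 7  [S.tag - 12]
26. n0.pre = "zu"  ["zu"]

15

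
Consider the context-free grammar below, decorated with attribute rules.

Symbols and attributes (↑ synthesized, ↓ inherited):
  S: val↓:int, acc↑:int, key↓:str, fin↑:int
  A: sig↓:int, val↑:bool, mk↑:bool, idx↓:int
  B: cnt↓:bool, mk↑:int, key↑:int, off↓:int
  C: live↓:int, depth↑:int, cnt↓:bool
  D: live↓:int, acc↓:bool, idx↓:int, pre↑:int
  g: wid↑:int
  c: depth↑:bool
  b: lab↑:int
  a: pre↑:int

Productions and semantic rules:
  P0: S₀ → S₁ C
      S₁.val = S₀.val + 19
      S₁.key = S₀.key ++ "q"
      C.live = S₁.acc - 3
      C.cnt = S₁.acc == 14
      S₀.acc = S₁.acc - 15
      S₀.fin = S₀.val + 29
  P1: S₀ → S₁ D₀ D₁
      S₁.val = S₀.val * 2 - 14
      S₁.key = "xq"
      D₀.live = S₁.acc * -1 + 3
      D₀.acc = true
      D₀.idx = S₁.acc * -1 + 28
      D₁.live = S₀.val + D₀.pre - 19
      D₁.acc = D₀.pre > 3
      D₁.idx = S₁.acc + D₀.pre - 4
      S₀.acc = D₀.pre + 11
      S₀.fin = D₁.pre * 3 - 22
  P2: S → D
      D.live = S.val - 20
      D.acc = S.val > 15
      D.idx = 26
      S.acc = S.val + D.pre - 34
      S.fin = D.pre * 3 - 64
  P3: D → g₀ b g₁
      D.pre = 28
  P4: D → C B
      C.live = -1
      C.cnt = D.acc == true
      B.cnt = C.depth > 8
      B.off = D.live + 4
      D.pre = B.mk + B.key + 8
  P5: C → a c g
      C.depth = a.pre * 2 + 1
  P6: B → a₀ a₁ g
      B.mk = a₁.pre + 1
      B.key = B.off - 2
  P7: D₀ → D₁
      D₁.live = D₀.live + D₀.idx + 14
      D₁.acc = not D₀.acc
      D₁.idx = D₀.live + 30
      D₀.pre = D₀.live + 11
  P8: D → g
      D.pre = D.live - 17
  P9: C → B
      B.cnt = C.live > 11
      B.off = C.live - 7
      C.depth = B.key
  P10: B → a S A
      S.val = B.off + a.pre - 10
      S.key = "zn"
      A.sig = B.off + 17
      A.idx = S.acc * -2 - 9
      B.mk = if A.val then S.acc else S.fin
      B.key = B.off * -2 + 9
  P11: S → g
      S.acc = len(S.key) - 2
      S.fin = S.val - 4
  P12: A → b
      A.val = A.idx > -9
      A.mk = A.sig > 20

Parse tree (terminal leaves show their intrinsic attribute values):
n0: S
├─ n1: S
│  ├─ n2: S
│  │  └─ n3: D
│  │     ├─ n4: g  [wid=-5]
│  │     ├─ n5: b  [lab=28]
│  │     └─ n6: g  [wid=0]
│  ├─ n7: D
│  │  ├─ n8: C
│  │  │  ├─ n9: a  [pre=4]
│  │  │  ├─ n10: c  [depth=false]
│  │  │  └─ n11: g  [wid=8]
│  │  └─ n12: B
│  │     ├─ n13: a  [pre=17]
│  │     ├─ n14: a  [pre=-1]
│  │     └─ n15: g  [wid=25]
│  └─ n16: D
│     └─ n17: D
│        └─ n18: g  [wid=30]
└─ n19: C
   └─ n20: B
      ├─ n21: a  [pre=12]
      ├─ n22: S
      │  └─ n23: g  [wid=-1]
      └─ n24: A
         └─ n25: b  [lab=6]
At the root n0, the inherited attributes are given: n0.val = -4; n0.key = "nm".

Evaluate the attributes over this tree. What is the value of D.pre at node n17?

5

1. n0.val = -4  [given at root]
2. n0.key = "nm"  [given at root]
3. n1.val = 15  [S₀.val + 19]
4. n1.key = "nmq"  [S₀.key ++ "q"]
5. n2.val = 16  [S₀.val * 2 - 14]
6. n2.key = "xq"  ["xq"]
7. n3.live = -4  [S.val - 20]
8. n3.acc = true  [S.val > 15]
9. n3.idx = 26  [26]
10. n4.wid = -5  [terminal]
11. n5.lab = 28  [terminal]
12. n6.wid = 0  [terminal]
13. n3.pre = 28  [28]
14. n2.acc = 10  [S.val + D.pre - 34]
15. n2.fin = 20  [D.pre * 3 - 64]
16. n7.live = -7  [S₁.acc * -1 + 3]
17. n7.acc = true  [true]
18. n7.idx = 18  [S₁.acc * -1 + 28]
19. n8.live = -1  [-1]
20. n8.cnt = true  [D.acc == true]
21. n9.pre = 4  [terminal]
22. n10.depth = false  [terminal]
23. n11.wid = 8  [terminal]
24. n8.depth = 9  [a.pre * 2 + 1]
25. n12.cnt = true  [C.depth > 8]
26. n12.off = -3  [D.live + 4]
27. n13.pre = 17  [terminal]
28. n14.pre = -1  [terminal]
29. n15.wid = 25  [terminal]
30. n12.mk = 0  [a₁.pre + 1]
31. n12.key = -5  [B.off - 2]
32. n7.pre = 3  [B.mk + B.key + 8]
33. n16.live = -1  [S₀.val + D₀.pre - 19]
34. n16.acc = false  [D₀.pre > 3]
35. n16.idx = 9  [S₁.acc + D₀.pre - 4]
36. n17.live = 22  [D₀.live + D₀.idx + 14]
37. n17.acc = true  [not D₀.acc]
38. n17.idx = 29  [D₀.live + 30]
39. n18.wid = 30  [terminal]
40. n17.pre = 5  [D.live - 17]
41. n16.pre = 10  [D₀.live + 11]
42. n1.acc = 14  [D₀.pre + 11]
43. n1.fin = 8  [D₁.pre * 3 - 22]
44. n19.live = 11  [S₁.acc - 3]
45. n19.cnt = true  [S₁.acc == 14]
46. n20.cnt = false  [C.live > 11]
47. n20.off = 4  [C.live - 7]
48. n21.pre = 12  [terminal]
49. n22.val = 6  [B.off + a.pre - 10]
50. n22.key = "zn"  ["zn"]
51. n23.wid = -1  [terminal]
52. n22.acc = 0  [len(S.key) - 2]
53. n22.fin = 2  [S.val - 4]
54. n24.sig = 21  [B.off + 17]
55. n24.idx = -9  [S.acc * -2 - 9]
56. n25.lab = 6  [terminal]
57. n24.val = false  [A.idx > -9]
58. n24.mk = true  [A.sig > 20]
59. n20.mk = 2  [if A.val then S.acc else S.fin]
60. n20.key = 1  [B.off * -2 + 9]
61. n19.depth = 1  [B.key]
62. n0.acc = -1  [S₁.acc - 15]
63. n0.fin = 25  [S₀.val + 29]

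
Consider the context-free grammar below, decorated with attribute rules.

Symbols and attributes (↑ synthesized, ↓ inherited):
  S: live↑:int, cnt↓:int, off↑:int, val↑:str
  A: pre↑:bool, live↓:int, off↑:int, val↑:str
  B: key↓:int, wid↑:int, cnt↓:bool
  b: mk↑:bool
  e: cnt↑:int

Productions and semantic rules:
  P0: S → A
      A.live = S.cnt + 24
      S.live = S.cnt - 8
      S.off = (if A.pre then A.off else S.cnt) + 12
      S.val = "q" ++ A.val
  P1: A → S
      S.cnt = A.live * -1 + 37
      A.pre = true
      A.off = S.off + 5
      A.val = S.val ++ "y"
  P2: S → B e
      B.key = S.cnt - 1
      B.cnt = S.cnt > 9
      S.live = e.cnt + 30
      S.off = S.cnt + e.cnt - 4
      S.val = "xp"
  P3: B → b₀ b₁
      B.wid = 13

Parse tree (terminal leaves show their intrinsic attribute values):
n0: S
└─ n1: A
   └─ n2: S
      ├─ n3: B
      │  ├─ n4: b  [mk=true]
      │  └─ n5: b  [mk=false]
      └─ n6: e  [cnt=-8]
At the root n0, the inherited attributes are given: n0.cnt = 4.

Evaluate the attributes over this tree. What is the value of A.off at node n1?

1. n0.cnt = 4  [given at root]
2. n1.live = 28  [S.cnt + 24]
3. n2.cnt = 9  [A.live * -1 + 37]
4. n3.key = 8  [S.cnt - 1]
5. n3.cnt = false  [S.cnt > 9]
6. n4.mk = true  [terminal]
7. n5.mk = false  [terminal]
8. n3.wid = 13  [13]
9. n6.cnt = -8  [terminal]
10. n2.live = 22  [e.cnt + 30]
11. n2.off = -3  [S.cnt + e.cnt - 4]
12. n2.val = "xp"  ["xp"]
13. n1.pre = true  [true]
14. n1.off = 2  [S.off + 5]
15. n1.val = "xpy"  [S.val ++ "y"]
16. n0.live = -4  [S.cnt - 8]
17. n0.off = 14  [(if A.pre then A.off else S.cnt) + 12]
18. n0.val = "qxpy"  ["q" ++ A.val]

2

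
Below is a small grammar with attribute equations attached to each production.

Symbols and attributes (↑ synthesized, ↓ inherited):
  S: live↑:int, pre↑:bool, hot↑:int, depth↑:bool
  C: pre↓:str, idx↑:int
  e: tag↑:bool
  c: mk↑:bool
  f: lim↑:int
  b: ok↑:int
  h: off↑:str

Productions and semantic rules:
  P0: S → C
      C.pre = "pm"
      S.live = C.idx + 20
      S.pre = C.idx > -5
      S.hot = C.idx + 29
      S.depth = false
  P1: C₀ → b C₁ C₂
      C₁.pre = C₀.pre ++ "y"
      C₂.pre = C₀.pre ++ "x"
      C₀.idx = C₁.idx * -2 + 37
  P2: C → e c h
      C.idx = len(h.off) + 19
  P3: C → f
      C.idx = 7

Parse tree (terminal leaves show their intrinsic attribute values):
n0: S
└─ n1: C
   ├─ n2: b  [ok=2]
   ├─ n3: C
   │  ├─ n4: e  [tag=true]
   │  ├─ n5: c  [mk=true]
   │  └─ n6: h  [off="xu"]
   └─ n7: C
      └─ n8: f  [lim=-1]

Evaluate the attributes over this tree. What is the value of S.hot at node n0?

24

1. n1.pre = "pm"  ["pm"]
2. n2.ok = 2  [terminal]
3. n3.pre = "pmy"  [C₀.pre ++ "y"]
4. n4.tag = true  [terminal]
5. n5.mk = true  [terminal]
6. n6.off = "xu"  [terminal]
7. n3.idx = 21  [len(h.off) + 19]
8. n7.pre = "pmx"  [C₀.pre ++ "x"]
9. n8.lim = -1  [terminal]
10. n7.idx = 7  [7]
11. n1.idx = -5  [C₁.idx * -2 + 37]
12. n0.live = 15  [C.idx + 20]
13. n0.pre = false  [C.idx > -5]
14. n0.hot = 24  [C.idx + 29]
15. n0.depth = false  [false]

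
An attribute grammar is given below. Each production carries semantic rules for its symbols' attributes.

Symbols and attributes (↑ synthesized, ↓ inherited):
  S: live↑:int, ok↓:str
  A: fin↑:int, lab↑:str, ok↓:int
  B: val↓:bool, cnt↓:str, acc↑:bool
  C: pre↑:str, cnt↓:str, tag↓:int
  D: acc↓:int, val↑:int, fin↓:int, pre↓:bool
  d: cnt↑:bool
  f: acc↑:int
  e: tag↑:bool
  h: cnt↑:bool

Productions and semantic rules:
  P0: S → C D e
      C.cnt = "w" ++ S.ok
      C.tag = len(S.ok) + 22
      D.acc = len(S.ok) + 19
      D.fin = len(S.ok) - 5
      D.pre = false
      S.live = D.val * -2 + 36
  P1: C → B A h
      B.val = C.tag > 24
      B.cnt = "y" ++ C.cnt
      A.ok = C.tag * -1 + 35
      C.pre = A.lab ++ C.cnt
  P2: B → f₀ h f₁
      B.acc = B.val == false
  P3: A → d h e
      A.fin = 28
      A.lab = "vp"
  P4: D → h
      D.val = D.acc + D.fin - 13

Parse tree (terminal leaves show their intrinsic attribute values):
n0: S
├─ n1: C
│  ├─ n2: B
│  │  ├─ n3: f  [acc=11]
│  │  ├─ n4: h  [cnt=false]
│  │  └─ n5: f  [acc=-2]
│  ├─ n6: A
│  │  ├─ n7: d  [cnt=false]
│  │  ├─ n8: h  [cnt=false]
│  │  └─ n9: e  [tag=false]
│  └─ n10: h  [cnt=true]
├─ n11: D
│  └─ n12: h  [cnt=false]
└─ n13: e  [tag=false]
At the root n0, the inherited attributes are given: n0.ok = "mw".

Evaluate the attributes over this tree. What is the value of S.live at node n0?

26

1. n0.ok = "mw"  [given at root]
2. n1.cnt = "wmw"  ["w" ++ S.ok]
3. n1.tag = 24  [len(S.ok) + 22]
4. n2.val = false  [C.tag > 24]
5. n2.cnt = "ywmw"  ["y" ++ C.cnt]
6. n3.acc = 11  [terminal]
7. n4.cnt = false  [terminal]
8. n5.acc = -2  [terminal]
9. n2.acc = true  [B.val == false]
10. n6.ok = 11  [C.tag * -1 + 35]
11. n7.cnt = false  [terminal]
12. n8.cnt = false  [terminal]
13. n9.tag = false  [terminal]
14. n6.fin = 28  [28]
15. n6.lab = "vp"  ["vp"]
16. n10.cnt = true  [terminal]
17. n1.pre = "vpwmw"  [A.lab ++ C.cnt]
18. n11.acc = 21  [len(S.ok) + 19]
19. n11.fin = -3  [len(S.ok) - 5]
20. n11.pre = false  [false]
21. n12.cnt = false  [terminal]
22. n11.val = 5  [D.acc + D.fin - 13]
23. n13.tag = false  [terminal]
24. n0.live = 26  [D.val * -2 + 36]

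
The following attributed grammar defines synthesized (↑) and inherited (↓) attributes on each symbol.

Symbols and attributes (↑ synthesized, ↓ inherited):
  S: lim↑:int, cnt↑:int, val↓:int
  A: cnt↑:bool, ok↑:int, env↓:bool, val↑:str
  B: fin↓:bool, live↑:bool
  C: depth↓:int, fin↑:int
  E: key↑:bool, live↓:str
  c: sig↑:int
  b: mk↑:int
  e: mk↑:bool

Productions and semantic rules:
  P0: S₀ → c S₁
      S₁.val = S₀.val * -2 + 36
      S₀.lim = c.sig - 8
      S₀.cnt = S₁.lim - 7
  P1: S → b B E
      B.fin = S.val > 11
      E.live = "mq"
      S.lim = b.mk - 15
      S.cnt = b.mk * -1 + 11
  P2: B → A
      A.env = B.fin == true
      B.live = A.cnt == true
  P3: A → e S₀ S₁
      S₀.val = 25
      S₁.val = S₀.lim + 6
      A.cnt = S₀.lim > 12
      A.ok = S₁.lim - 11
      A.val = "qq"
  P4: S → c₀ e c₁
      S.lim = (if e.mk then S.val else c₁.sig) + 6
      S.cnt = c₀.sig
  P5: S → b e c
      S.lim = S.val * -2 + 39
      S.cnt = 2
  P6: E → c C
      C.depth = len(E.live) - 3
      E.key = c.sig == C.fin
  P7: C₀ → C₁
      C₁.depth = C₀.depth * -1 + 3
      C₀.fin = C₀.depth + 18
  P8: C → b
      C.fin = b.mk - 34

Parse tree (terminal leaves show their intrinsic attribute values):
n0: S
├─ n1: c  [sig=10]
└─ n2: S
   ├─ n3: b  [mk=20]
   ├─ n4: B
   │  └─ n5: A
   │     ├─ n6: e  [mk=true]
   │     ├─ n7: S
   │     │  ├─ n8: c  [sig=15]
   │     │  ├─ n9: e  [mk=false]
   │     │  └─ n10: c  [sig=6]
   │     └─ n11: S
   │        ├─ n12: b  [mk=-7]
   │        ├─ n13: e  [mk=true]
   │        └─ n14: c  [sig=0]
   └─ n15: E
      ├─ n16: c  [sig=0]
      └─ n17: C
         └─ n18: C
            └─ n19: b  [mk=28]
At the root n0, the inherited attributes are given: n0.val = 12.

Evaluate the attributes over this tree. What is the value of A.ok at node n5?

1. n0.val = 12  [given at root]
2. n1.sig = 10  [terminal]
3. n2.val = 12  [S₀.val * -2 + 36]
4. n3.mk = 20  [terminal]
5. n4.fin = true  [S.val > 11]
6. n5.env = true  [B.fin == true]
7. n6.mk = true  [terminal]
8. n7.val = 25  [25]
9. n8.sig = 15  [terminal]
10. n9.mk = false  [terminal]
11. n10.sig = 6  [terminal]
12. n7.lim = 12  [(if e.mk then S.val else c₁.sig) + 6]
13. n7.cnt = 15  [c₀.sig]
14. n11.val = 18  [S₀.lim + 6]
15. n12.mk = -7  [terminal]
16. n13.mk = true  [terminal]
17. n14.sig = 0  [terminal]
18. n11.lim = 3  [S.val * -2 + 39]
19. n11.cnt = 2  [2]
20. n5.cnt = false  [S₀.lim > 12]
21. n5.ok = -8  [S₁.lim - 11]
22. n5.val = "qq"  ["qq"]
23. n4.live = false  [A.cnt == true]
24. n15.live = "mq"  ["mq"]
25. n16.sig = 0  [terminal]
26. n17.depth = -1  [len(E.live) - 3]
27. n18.depth = 4  [C₀.depth * -1 + 3]
28. n19.mk = 28  [terminal]
29. n18.fin = -6  [b.mk - 34]
30. n17.fin = 17  [C₀.depth + 18]
31. n15.key = false  [c.sig == C.fin]
32. n2.lim = 5  [b.mk - 15]
33. n2.cnt = -9  [b.mk * -1 + 11]
34. n0.lim = 2  [c.sig - 8]
35. n0.cnt = -2  [S₁.lim - 7]

-8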